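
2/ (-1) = -2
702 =702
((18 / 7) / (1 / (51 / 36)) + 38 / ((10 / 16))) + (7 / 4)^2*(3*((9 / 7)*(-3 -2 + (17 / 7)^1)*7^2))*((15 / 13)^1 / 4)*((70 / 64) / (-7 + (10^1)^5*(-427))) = 183153878881091 / 2842112465920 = 64.44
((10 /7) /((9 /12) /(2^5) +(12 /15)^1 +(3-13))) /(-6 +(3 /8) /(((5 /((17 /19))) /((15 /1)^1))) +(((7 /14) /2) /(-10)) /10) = 48640000 /1560943559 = 0.03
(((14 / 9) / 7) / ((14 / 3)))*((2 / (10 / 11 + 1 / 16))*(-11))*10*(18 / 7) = -77440 / 2793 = -27.73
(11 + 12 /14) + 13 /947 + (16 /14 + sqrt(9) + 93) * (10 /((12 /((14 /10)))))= 2489936 /19887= 125.20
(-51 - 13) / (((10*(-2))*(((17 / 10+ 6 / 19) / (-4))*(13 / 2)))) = -4864 / 4979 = -0.98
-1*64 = -64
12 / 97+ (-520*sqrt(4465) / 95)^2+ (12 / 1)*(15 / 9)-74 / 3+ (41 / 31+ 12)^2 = 711724663363 / 5313369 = 133949.79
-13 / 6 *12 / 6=-13 / 3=-4.33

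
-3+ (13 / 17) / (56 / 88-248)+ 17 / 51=-41165 / 15419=-2.67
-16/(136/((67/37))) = -134/629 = -0.21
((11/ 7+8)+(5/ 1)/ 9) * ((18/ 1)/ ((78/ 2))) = 4.67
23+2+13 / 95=2388 / 95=25.14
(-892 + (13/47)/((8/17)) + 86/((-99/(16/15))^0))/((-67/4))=302835/6298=48.08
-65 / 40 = -13 / 8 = -1.62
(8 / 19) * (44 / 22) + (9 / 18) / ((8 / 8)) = 51 / 38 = 1.34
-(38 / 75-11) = 787 / 75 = 10.49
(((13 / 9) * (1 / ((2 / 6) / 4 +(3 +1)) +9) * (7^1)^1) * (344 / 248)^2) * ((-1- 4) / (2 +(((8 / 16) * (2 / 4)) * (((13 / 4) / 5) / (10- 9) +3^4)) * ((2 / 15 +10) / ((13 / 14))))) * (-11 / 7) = 64878867625 / 10319036371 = 6.29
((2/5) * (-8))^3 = -4096/125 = -32.77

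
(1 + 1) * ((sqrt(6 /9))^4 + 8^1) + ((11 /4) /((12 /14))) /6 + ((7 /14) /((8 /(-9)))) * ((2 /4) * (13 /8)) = 39091 /2304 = 16.97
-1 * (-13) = 13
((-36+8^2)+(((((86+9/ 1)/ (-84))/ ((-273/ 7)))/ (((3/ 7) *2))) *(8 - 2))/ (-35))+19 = 153953/ 3276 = 46.99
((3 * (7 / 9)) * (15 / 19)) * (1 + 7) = 280 / 19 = 14.74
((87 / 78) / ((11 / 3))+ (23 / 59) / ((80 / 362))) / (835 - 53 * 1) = 41057 / 15524080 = 0.00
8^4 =4096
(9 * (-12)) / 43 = -108 / 43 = -2.51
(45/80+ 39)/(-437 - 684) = -633/17936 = -0.04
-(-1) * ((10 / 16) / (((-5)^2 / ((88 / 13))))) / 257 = 11 / 16705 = 0.00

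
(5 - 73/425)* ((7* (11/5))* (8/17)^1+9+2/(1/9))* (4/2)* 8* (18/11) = 4329.24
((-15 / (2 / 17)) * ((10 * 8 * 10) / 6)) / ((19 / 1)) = -17000 / 19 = -894.74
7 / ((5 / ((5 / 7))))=1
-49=-49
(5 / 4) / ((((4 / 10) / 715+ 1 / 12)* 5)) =10725 / 3599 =2.98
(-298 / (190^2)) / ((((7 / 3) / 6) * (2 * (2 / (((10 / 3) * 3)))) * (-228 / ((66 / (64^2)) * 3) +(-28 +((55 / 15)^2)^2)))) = 1194831 / 102757751110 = 0.00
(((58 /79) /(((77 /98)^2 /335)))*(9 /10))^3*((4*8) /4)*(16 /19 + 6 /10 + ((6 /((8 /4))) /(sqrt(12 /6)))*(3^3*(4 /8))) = 44129062211457683271168 /82977623068505 + 6522726348773854644096*sqrt(2) /873448663879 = 11092860875.63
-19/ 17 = -1.12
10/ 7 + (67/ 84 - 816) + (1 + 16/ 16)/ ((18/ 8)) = -204847/ 252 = -812.88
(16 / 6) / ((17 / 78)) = 208 / 17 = 12.24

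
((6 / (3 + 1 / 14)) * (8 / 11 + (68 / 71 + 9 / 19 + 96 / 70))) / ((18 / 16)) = 58669664 / 9571155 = 6.13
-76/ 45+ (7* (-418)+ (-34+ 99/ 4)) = -528649/ 180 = -2936.94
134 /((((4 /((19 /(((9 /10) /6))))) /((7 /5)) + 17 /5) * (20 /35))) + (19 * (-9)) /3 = 52421 /4552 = 11.52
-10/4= -5/2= -2.50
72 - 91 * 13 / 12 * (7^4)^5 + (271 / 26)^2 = -3988157106020668539397 / 507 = -7866187585839582917.94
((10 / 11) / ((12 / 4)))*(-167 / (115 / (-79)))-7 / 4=100231 / 3036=33.01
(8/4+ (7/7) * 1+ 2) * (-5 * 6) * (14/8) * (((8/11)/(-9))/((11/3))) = 700/121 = 5.79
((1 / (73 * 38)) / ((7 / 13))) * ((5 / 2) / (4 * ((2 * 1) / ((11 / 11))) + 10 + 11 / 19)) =65 / 721532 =0.00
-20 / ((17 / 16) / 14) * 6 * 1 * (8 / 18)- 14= -36554 / 51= -716.75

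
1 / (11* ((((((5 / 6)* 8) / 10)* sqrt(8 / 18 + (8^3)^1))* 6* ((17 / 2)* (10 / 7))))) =21* sqrt(1153) / 8624440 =0.00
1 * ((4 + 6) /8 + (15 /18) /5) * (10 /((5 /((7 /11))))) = 119 /66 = 1.80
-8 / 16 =-1 / 2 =-0.50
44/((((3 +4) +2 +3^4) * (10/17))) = 187/225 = 0.83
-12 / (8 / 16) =-24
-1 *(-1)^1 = 1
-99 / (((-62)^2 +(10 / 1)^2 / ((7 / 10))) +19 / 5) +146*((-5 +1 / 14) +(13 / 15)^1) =-8697661862 / 14665665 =-593.06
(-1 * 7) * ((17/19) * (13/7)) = -221/19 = -11.63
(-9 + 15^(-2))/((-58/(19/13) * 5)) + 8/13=21556/32625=0.66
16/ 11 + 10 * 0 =16/ 11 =1.45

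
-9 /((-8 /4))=9 /2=4.50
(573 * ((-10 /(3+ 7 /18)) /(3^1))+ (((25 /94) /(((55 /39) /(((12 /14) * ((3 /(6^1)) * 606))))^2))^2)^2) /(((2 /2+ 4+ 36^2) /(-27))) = -65741786828968364091619947228885182947692 /478546742931116806335802721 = -137377984073817.84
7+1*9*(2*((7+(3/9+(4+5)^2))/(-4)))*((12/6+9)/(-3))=2929/2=1464.50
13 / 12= 1.08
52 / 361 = 0.14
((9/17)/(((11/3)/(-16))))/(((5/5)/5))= -2160/187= -11.55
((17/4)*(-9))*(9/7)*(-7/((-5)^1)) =-1377/20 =-68.85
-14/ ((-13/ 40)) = 560/ 13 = 43.08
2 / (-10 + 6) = -1 / 2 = -0.50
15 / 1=15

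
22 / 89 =0.25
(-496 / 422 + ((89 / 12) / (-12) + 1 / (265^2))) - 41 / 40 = -6013659401 / 2133716400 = -2.82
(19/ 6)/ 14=19/ 84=0.23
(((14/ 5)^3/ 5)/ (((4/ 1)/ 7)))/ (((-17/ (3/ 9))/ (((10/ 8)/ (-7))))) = 343/ 12750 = 0.03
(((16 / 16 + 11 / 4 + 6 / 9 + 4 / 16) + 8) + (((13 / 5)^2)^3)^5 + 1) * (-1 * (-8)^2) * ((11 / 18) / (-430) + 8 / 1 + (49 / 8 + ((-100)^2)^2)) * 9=-162040279600671928207932.40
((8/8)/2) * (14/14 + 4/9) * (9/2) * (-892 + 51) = -10933/4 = -2733.25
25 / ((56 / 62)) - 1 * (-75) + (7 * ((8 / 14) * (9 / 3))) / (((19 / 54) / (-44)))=-743711 / 532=-1397.95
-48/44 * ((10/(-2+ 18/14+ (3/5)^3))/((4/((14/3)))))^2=-937890625/1568292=-598.03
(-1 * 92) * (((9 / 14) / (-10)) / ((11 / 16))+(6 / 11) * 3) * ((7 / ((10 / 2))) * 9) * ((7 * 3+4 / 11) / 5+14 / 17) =-9114.55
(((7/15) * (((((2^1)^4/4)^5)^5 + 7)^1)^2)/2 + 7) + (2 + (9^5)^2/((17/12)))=295785140053257204958054400000.00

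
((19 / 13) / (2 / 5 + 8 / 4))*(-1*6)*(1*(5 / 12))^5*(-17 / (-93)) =-5046875 / 601675776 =-0.01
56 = 56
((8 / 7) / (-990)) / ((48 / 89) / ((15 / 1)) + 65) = -356 / 20056113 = -0.00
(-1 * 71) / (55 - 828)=71 / 773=0.09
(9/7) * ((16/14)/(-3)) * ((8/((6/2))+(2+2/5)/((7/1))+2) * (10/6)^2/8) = -2630/3087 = -0.85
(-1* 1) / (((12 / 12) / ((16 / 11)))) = -16 / 11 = -1.45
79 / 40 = 1.98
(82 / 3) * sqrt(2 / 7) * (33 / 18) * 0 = 0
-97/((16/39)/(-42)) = 79443/8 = 9930.38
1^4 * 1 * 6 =6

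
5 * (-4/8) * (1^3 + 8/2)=-12.50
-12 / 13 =-0.92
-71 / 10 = -7.10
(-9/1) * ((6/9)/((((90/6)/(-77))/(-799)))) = -123046/5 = -24609.20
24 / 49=0.49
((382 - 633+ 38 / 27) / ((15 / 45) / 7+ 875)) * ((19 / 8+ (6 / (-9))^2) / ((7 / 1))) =-1368017 / 11907648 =-0.11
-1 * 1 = -1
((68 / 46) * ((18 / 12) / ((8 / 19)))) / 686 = 969 / 126224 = 0.01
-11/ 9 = -1.22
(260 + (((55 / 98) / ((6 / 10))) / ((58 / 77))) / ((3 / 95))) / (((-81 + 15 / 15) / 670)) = -146559485 / 58464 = -2506.83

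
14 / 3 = 4.67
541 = 541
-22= -22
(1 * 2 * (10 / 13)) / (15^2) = 4 / 585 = 0.01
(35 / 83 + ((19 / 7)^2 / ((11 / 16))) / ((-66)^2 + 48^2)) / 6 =31530077 / 446922630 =0.07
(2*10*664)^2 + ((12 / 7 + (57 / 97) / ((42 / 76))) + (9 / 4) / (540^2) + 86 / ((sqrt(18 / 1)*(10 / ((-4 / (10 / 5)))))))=15519257270986279 / 87998400- 43*sqrt(2) / 15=176358398.72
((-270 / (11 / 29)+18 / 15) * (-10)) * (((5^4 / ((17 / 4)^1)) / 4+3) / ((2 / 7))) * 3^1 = 554836464 / 187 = 2967039.91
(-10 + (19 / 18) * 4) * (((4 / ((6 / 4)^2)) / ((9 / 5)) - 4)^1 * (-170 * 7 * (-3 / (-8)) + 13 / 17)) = -96089396 / 12393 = -7753.52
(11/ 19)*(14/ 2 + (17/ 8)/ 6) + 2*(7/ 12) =1649/ 304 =5.42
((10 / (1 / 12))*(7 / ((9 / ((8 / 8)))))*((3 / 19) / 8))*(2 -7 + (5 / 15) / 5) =-518 / 57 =-9.09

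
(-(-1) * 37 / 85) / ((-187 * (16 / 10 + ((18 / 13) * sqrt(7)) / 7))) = -0.00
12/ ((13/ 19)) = 228/ 13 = 17.54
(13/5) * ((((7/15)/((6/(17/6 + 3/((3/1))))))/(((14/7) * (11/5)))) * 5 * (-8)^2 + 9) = 118469/1485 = 79.78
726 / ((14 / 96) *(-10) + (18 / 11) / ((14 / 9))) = -1341648 / 751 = -1786.48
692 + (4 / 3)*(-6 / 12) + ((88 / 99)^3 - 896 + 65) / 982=494305037 / 715878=690.49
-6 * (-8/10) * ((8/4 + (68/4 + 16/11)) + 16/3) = 6808/55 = 123.78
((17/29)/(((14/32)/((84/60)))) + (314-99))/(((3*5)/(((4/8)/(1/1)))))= 31447/4350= 7.23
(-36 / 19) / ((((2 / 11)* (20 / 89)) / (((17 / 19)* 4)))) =-299574 / 1805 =-165.97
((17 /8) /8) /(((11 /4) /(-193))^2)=633233 /484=1308.33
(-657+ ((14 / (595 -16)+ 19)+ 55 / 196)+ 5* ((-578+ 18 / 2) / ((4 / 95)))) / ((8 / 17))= -32896445969 / 226968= -144938.70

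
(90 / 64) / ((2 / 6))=135 / 32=4.22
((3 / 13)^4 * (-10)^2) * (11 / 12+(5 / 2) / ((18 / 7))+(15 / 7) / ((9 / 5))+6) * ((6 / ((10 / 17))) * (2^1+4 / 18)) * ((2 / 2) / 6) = 149600 / 15379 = 9.73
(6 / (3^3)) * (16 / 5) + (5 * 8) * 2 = 3632 / 45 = 80.71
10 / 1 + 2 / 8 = 41 / 4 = 10.25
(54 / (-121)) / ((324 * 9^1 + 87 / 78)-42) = -1404 / 9045113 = -0.00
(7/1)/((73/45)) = 315/73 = 4.32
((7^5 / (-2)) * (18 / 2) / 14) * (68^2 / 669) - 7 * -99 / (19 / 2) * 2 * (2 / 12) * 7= -157485510 / 4237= -37169.11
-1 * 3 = -3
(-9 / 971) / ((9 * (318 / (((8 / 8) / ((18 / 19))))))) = -19 / 5558004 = -0.00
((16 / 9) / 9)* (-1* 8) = -1.58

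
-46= -46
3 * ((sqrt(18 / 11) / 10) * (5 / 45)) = sqrt(22) / 110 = 0.04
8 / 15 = 0.53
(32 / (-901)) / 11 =-32 / 9911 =-0.00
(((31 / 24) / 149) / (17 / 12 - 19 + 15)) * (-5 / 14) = 5 / 4172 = 0.00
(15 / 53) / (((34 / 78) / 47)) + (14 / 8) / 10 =1106107 / 36040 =30.69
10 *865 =8650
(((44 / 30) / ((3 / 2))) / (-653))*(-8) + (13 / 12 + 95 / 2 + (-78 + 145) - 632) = -60698207 / 117540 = -516.40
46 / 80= 23 / 40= 0.58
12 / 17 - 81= -1365 / 17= -80.29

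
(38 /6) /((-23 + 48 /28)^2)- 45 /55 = -589186 /732633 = -0.80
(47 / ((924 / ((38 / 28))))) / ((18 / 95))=84835 / 232848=0.36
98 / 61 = 1.61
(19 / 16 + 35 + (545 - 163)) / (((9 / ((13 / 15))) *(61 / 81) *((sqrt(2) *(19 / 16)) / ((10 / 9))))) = 86983 *sqrt(2) / 3477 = 35.38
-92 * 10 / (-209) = 4.40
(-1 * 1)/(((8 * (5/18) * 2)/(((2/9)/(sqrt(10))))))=-sqrt(10)/200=-0.02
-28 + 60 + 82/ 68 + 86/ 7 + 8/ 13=46.11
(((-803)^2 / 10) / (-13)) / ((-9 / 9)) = 644809 / 130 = 4960.07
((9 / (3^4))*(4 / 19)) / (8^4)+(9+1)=1751041 / 175104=10.00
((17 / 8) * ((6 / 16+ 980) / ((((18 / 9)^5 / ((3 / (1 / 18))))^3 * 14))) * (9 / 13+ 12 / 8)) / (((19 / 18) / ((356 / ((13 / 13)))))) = 6306322837419 / 11927552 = 528718.96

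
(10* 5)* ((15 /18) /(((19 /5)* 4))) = 625 /228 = 2.74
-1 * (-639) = 639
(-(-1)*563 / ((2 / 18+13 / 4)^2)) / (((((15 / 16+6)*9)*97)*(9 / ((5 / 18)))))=360320 / 1418756823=0.00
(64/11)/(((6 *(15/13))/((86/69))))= 35776/34155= 1.05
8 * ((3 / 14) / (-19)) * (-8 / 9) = 32 / 399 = 0.08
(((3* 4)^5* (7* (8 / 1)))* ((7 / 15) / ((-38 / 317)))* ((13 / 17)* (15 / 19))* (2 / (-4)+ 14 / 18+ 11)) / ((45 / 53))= -435006435.00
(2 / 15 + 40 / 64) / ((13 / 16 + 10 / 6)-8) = -182 / 1325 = -0.14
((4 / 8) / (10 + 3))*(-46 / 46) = -1 / 26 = -0.04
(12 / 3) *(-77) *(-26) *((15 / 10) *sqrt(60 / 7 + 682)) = 1716 *sqrt(33838) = 315660.05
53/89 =0.60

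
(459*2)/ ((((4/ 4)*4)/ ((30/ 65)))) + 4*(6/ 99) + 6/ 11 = 45779/ 429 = 106.71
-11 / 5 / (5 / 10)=-22 / 5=-4.40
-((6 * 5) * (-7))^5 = 408410100000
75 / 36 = 2.08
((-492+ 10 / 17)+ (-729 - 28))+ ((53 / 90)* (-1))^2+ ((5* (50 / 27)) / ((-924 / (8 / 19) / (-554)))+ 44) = -80698043287 / 67151700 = -1201.73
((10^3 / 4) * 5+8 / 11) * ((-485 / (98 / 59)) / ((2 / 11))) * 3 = -590527755 / 98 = -6025793.42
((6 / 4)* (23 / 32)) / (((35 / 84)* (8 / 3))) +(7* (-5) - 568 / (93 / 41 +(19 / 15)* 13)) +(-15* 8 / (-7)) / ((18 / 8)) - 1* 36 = -1025678777 / 11061120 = -92.73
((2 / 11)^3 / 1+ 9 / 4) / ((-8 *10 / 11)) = -12011 / 38720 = -0.31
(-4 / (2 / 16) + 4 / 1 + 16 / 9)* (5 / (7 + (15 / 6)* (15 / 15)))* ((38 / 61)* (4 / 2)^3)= -37760 / 549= -68.78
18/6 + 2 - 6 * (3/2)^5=-649/16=-40.56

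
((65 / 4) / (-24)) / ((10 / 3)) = -13 / 64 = -0.20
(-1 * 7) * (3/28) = -0.75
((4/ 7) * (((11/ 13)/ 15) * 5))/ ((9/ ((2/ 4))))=22/ 2457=0.01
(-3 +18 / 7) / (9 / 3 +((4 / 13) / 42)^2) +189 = 42226758 / 223591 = 188.86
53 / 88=0.60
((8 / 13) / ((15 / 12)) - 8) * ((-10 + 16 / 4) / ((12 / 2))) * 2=976 / 65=15.02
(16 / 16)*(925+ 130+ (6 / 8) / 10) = 42203 / 40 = 1055.08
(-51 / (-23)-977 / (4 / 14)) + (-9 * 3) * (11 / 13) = -2057197 / 598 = -3440.13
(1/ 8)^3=1/ 512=0.00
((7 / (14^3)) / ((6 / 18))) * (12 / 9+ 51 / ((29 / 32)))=179 / 406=0.44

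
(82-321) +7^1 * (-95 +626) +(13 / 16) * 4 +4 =13941 / 4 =3485.25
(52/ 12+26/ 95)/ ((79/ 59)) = 77467/ 22515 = 3.44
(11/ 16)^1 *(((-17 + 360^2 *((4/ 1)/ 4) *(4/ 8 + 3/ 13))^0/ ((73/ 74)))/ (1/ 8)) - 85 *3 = -18208/ 73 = -249.42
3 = 3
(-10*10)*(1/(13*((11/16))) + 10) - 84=-156612/143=-1095.19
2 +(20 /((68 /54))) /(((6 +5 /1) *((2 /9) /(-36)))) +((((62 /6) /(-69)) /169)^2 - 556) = -787.90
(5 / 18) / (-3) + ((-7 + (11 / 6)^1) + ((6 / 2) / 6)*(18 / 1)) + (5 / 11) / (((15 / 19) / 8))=2479 / 297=8.35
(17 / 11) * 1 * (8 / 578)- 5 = -931 / 187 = -4.98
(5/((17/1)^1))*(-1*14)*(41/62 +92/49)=-38565/3689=-10.45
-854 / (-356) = 2.40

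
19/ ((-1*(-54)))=19/ 54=0.35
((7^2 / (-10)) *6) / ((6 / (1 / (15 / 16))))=-392 / 75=-5.23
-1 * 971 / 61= -15.92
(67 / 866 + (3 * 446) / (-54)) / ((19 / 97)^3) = -175703242595 / 53459046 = -3286.69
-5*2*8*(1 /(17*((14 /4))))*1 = -160 /119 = -1.34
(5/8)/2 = 5/16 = 0.31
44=44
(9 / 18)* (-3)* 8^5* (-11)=540672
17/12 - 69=-811/12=-67.58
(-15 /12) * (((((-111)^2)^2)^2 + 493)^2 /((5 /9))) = -1194951224712386287237080584876121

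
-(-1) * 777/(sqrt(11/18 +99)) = 2331 * sqrt(3586)/1793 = 77.85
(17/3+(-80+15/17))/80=-1873/2040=-0.92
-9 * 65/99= -65/11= -5.91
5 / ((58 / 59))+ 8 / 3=1349 / 174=7.75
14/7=2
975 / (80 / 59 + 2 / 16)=658.37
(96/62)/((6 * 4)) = 2/31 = 0.06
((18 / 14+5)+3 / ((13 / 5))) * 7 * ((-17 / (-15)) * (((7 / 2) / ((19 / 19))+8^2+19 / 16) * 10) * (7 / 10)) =88538737 / 3120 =28377.80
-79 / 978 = -0.08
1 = 1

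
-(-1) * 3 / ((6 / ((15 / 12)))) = 5 / 8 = 0.62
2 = 2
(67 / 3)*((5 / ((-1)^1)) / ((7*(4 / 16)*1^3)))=-1340 / 21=-63.81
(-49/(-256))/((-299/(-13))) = 49/5888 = 0.01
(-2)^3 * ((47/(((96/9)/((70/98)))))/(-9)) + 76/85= 26359/7140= 3.69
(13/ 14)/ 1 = 13/ 14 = 0.93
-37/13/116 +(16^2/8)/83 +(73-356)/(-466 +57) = 53902077/51192076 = 1.05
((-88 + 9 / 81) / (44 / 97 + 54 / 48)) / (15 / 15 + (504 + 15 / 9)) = -10961 / 99750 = -0.11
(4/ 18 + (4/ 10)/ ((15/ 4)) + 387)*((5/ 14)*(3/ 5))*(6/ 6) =87149/ 1050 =83.00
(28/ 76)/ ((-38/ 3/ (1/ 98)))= -3/ 10108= -0.00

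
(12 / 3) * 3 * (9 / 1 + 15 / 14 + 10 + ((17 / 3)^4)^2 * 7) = 1367252145718 / 15309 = 89310349.84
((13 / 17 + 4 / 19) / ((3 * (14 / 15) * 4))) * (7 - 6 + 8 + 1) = 1125 / 1292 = 0.87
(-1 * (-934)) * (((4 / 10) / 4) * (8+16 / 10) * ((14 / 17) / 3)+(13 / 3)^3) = 874923566 / 11475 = 76246.06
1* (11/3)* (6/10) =11/5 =2.20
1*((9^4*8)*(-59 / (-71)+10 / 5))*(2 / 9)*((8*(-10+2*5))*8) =0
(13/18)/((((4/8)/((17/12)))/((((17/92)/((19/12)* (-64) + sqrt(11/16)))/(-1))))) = 3757* sqrt(11)/408081732 + 1142128/306061299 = 0.00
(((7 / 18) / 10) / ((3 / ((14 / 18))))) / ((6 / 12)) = 49 / 2430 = 0.02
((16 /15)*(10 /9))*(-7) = -224 /27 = -8.30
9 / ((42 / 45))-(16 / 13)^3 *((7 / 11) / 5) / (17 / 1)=276914917 / 28758730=9.63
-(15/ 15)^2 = -1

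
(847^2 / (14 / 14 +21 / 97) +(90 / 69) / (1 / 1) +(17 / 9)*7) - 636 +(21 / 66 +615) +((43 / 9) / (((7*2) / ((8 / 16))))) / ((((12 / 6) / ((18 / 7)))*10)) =155282725276909 / 263312280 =589728.38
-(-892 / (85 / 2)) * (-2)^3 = -14272 / 85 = -167.91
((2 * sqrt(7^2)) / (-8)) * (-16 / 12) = 2.33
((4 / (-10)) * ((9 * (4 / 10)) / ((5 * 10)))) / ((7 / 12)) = -216 / 4375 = -0.05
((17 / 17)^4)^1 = 1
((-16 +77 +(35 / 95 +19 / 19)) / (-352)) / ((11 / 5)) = -5925 / 73568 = -0.08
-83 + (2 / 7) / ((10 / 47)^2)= -26841 / 350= -76.69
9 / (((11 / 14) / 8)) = 1008 / 11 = 91.64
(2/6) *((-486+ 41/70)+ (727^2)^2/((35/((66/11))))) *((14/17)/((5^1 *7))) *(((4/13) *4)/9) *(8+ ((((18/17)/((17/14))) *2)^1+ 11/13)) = 2133929472472638896/3923153325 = 543932213.63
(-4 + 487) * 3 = 1449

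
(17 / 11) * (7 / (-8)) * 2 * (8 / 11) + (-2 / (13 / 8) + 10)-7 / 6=53189 / 9438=5.64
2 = 2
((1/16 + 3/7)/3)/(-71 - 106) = -55/59472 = -0.00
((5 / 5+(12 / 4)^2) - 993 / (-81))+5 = 736 / 27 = 27.26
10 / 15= 2 / 3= 0.67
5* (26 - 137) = -555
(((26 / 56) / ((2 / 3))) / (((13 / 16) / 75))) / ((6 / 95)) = 7125 / 7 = 1017.86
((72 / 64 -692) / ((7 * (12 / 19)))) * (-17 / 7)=379.51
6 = 6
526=526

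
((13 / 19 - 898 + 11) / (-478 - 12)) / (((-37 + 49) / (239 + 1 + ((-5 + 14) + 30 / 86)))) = 1504654 / 40033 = 37.59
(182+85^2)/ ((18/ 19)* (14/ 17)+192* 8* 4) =797487/ 661588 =1.21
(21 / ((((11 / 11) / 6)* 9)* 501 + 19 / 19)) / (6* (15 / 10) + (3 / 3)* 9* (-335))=-1 / 107715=-0.00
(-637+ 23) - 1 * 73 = -687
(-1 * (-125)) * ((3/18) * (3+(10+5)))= 375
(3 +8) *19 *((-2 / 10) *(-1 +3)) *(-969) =405042 / 5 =81008.40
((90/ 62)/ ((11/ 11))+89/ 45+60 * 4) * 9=2190.86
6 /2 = 3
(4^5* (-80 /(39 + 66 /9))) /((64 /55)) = -1519.42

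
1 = 1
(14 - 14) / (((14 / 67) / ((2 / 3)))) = 0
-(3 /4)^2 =-9 /16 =-0.56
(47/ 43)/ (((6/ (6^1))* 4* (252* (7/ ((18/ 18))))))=47/ 303408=0.00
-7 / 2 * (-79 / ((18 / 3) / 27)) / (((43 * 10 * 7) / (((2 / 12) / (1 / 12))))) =711 / 860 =0.83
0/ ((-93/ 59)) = 0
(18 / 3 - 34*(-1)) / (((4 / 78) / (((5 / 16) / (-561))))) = -325 / 748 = -0.43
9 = 9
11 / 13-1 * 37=-470 / 13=-36.15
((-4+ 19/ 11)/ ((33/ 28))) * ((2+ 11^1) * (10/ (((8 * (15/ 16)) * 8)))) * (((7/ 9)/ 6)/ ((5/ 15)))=-15925/ 9801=-1.62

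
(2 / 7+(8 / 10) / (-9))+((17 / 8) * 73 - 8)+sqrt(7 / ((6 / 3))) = 149.19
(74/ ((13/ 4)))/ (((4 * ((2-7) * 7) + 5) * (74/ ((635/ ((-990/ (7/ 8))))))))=889/ 694980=0.00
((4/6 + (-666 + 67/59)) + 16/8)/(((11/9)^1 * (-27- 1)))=351627/18172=19.35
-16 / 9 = -1.78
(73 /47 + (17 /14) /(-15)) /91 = 14531 /898170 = 0.02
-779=-779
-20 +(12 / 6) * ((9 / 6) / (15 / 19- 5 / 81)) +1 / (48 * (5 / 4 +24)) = -5387969 / 339360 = -15.88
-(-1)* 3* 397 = 1191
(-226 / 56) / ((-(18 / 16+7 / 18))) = 2034 / 763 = 2.67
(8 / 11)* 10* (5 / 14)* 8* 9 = 14400 / 77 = 187.01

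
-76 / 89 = -0.85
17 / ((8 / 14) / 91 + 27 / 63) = 10829 / 277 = 39.09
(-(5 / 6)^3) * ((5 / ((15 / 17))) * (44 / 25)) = -935 / 162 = -5.77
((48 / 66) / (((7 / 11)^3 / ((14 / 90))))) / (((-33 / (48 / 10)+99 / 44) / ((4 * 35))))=-30976 / 2331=-13.29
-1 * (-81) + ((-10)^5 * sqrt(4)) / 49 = -196031 / 49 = -4000.63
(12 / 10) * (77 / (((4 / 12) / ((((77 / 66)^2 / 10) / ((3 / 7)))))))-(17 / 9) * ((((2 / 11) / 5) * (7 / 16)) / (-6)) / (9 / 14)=47068567 / 534600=88.04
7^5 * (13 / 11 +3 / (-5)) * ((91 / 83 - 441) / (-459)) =19637029888 / 2095335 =9371.79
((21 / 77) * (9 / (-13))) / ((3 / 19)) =-171 / 143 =-1.20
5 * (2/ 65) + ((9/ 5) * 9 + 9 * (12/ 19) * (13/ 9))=30337/ 1235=24.56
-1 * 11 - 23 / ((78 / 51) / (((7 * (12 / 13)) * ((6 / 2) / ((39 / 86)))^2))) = -121771283 / 28561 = -4263.55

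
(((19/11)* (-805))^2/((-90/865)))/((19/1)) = -2130058175/2178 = -977988.14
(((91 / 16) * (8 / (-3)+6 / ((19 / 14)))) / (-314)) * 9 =-6825 / 23864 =-0.29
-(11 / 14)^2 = -121 / 196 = -0.62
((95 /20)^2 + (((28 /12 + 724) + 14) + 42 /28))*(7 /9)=256837 /432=594.53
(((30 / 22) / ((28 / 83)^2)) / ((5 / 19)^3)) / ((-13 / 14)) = -141754953 / 200200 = -708.07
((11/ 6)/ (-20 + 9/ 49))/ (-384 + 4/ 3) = 77/ 318488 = 0.00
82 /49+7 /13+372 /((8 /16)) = 475337 /637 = 746.21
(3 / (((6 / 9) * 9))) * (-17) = -17 / 2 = -8.50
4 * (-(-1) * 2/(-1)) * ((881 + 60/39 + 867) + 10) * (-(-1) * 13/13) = -182992/13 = -14076.31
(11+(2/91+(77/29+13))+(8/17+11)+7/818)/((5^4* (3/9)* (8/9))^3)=27561263195871/4587241750000000000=0.00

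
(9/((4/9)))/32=0.63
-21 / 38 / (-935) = 21 / 35530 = 0.00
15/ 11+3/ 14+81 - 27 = 8559/ 154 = 55.58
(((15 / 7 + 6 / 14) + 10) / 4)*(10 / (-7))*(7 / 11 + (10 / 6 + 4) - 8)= 7.62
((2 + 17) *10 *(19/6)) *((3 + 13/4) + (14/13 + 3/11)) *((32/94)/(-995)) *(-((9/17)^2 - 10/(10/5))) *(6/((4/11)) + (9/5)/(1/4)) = -30745079064/175696105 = -174.99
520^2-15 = 270385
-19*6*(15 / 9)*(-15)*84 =239400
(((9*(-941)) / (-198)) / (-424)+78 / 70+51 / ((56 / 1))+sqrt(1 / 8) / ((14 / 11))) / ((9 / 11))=2.69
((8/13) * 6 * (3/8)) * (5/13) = 90/169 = 0.53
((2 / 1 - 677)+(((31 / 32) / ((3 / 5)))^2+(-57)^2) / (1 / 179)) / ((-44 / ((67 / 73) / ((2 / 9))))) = -358975146737 / 6578176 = -54570.62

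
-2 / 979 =-0.00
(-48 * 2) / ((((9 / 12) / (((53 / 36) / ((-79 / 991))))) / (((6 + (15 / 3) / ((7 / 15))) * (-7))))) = -21849568 / 79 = -276576.81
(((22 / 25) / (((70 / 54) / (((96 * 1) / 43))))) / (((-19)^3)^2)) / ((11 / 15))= 15552 / 354020254525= 0.00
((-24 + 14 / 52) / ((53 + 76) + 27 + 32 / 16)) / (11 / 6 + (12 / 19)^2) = -668211 / 9931090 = -0.07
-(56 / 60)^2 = -0.87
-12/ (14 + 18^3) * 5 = -30/ 2923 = -0.01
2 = 2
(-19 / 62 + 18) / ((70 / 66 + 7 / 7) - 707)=-36201 / 1442306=-0.03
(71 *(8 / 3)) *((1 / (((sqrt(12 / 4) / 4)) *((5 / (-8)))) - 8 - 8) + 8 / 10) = -43168 / 15 - 18176 *sqrt(3) / 45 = -3577.46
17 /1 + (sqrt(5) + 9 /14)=sqrt(5) + 247 /14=19.88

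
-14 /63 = -2 /9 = -0.22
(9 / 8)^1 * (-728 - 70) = -3591 / 4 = -897.75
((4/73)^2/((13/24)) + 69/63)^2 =2564594059225/2116492503489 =1.21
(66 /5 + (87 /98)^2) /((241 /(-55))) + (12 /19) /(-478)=-3.19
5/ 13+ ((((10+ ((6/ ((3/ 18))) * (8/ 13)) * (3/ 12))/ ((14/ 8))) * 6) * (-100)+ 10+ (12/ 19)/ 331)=-3042963003/ 572299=-5317.09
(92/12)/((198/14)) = 161/297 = 0.54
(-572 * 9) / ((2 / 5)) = -12870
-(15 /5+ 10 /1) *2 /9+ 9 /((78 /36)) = 148 /117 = 1.26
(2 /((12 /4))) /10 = 1 /15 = 0.07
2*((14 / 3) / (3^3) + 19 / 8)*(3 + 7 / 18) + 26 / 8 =119665 / 5832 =20.52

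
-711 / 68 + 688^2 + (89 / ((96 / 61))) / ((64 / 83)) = 49446402335 / 104448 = 473406.89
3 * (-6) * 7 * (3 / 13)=-378 / 13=-29.08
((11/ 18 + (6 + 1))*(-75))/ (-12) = 3425/ 72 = 47.57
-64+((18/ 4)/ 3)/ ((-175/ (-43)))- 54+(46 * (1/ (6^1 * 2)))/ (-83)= -5127802/ 43575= -117.68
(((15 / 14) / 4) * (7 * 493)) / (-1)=-7395 / 8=-924.38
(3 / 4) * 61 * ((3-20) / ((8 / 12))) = -9333 / 8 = -1166.62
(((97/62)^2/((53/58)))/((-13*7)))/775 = -272861/7184099650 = -0.00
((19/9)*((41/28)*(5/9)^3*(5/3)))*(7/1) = 486875/78732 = 6.18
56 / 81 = 0.69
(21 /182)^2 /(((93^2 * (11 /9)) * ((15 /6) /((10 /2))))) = 9 /3572998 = 0.00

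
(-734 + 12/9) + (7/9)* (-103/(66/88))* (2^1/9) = -183806/243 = -756.40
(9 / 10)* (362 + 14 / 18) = 653 / 2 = 326.50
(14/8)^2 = 49/16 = 3.06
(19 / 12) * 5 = 95 / 12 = 7.92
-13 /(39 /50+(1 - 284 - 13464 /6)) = 650 /126311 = 0.01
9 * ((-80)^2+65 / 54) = 345665 / 6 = 57610.83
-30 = -30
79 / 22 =3.59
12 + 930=942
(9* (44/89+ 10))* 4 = 33624/89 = 377.80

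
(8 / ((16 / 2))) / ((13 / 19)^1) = 19 / 13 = 1.46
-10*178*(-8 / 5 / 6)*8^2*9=273408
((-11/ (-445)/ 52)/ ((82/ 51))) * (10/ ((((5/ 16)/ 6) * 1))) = 13464/ 237185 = 0.06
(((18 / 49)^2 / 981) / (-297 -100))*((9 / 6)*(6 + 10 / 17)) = -864 / 252324863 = -0.00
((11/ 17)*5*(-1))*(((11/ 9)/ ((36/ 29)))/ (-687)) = 17545/ 3783996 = 0.00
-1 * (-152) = 152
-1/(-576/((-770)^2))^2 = -21970650625/20736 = -1059541.41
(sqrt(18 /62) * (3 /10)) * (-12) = -54 * sqrt(31) /155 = -1.94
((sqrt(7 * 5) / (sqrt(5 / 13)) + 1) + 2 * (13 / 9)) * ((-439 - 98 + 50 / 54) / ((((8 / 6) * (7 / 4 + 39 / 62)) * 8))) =-224347 * sqrt(91) / 10620 - 1570429 / 19116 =-283.67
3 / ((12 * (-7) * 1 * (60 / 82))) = -41 / 840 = -0.05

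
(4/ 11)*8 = 32/ 11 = 2.91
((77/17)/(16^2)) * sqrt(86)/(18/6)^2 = 77 * sqrt(86)/39168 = 0.02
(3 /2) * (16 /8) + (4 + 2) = 9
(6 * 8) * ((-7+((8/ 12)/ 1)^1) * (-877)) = 266608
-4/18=-2/9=-0.22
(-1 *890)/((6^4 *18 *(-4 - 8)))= 445/139968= 0.00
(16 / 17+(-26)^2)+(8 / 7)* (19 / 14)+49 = 606001 / 833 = 727.49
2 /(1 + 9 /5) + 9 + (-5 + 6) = 75 /7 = 10.71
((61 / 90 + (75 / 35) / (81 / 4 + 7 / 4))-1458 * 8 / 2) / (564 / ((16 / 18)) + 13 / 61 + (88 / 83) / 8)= -204597794444 / 22274568855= -9.19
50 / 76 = 25 / 38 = 0.66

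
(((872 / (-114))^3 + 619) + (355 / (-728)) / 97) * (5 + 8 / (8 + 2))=65023122410969 / 65387944440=994.42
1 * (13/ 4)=13/ 4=3.25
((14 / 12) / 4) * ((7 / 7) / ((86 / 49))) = 343 / 2064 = 0.17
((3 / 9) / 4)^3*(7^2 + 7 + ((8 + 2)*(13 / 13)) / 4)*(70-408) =-2197 / 192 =-11.44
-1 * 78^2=-6084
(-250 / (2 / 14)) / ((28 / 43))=-5375 / 2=-2687.50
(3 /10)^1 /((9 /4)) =2 /15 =0.13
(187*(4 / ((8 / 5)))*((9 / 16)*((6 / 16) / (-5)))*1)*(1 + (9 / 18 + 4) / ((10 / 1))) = -146421 / 5120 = -28.60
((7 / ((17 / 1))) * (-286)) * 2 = -4004 / 17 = -235.53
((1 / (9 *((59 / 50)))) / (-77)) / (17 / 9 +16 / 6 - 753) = 0.00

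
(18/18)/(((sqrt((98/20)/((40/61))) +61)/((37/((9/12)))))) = 59200/73053-20720 * sqrt(61)/4456233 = 0.77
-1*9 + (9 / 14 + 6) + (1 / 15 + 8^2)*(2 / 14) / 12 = -287 / 180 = -1.59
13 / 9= 1.44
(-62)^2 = 3844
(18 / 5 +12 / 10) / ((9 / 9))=24 / 5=4.80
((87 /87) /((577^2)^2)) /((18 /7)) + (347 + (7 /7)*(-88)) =516744094169149 /1995150942738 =259.00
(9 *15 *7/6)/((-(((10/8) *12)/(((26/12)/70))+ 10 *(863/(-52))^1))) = -819/1657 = -0.49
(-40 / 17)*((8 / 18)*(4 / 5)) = -128 / 153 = -0.84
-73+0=-73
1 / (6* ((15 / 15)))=1 / 6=0.17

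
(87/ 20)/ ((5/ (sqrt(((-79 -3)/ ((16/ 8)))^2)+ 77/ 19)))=18618/ 475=39.20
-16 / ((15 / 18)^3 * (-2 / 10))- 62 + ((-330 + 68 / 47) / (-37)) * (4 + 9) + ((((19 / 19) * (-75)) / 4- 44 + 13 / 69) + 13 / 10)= 1564874789 / 11999100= 130.42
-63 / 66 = -21 / 22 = -0.95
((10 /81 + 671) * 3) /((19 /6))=108722 /171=635.80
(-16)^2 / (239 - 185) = 128 / 27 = 4.74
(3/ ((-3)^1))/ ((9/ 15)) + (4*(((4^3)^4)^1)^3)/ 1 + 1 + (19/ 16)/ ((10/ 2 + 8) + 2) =1511157274518286468382673/ 80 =18889465931478580854783.41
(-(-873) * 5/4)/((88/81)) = 353565/352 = 1004.45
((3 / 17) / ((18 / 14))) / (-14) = -1 / 102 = -0.01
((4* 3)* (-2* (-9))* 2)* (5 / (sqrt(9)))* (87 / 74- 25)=-634680 / 37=-17153.51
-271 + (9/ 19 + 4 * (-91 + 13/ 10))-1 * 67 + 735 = 3674/ 95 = 38.67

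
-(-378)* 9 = 3402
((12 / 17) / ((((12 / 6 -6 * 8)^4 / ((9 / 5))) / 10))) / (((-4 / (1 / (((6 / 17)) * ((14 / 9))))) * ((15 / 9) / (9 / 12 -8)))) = 7047 / 1253687680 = 0.00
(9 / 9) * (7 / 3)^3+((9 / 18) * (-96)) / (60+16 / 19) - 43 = -242558 / 7803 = -31.09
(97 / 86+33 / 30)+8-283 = -58646 / 215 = -272.77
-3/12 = -1/4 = -0.25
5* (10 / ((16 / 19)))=475 / 8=59.38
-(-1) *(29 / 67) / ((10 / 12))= 174 / 335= 0.52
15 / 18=0.83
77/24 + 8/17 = 1501/408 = 3.68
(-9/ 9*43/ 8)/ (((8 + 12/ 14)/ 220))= -16555/ 124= -133.51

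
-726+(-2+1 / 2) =-1455 / 2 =-727.50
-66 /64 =-33 /32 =-1.03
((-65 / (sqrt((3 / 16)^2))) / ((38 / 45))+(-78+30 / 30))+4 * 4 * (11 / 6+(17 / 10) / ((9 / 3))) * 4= -31723 / 95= -333.93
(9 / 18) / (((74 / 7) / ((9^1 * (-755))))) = -47565 / 148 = -321.39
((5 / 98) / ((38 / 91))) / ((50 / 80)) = 26 / 133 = 0.20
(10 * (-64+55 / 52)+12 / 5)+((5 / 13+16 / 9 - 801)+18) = -1647197 / 1170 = -1407.86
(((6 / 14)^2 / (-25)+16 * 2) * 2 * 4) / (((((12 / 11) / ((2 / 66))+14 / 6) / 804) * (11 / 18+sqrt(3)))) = -149733448128 / 119884625+245018369664 * sqrt(3) / 119884625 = 2290.96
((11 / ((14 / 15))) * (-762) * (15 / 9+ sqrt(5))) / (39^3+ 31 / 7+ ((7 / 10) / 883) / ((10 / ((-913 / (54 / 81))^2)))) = -22203918000 * sqrt(5) / 147038848729 - 37006530000 / 147038848729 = -0.59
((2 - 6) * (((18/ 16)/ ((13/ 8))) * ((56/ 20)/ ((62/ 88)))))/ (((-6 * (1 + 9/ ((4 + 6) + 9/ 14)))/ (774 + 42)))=40852224/ 50375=810.96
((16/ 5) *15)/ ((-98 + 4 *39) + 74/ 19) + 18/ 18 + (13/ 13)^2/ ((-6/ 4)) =163/ 147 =1.11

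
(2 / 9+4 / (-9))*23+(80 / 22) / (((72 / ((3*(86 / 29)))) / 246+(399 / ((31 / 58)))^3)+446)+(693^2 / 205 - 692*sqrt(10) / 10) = 51829684080310891409227 / 22172491938045981015 - 346*sqrt(10) / 5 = 2118.74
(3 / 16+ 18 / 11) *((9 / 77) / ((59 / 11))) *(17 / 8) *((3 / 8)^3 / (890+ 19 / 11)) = 78003 / 15617294336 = 0.00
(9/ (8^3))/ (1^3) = 0.02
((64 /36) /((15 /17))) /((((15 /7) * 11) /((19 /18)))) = 18088 /200475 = 0.09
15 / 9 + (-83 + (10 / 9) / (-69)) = -50518 / 621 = -81.35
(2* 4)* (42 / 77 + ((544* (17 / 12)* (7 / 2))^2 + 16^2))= 5762484016 / 99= 58206909.25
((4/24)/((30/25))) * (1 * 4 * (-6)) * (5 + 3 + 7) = -50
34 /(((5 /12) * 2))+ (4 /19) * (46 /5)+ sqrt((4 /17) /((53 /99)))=6 * sqrt(9911) /901+ 812 /19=43.40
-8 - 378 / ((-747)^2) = -165350 / 20667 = -8.00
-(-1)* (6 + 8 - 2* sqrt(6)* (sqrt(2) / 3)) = 14 - 4* sqrt(3) / 3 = 11.69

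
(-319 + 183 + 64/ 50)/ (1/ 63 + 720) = -212184/ 1134025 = -0.19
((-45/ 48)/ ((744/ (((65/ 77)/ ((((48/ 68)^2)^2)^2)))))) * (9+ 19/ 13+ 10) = -3313484784475/ 9383920533504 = -0.35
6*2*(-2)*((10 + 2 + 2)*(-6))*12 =24192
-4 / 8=-1 / 2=-0.50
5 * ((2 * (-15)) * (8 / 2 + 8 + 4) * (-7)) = 16800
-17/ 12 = -1.42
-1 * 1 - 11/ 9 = -20/ 9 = -2.22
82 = 82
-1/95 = -0.01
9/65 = 0.14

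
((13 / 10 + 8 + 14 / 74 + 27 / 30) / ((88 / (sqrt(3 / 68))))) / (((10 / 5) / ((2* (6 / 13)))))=2883* sqrt(51) / 1798940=0.01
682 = 682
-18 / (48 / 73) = -219 / 8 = -27.38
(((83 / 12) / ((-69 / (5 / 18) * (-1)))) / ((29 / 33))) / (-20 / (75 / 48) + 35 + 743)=22825 / 551219472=0.00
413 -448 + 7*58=371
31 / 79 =0.39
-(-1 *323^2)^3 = 1135573198803289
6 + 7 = 13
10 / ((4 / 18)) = 45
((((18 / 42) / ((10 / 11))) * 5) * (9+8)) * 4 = 1122 / 7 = 160.29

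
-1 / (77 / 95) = -1.23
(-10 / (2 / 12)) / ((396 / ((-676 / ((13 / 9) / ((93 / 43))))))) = 153.36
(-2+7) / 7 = 5 / 7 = 0.71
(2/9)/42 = 1/189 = 0.01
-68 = -68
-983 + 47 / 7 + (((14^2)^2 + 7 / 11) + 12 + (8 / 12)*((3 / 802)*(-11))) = 37452.32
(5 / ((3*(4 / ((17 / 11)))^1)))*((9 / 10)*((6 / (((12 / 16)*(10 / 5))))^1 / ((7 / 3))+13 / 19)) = 1479 / 1064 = 1.39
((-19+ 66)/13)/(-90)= -47/1170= -0.04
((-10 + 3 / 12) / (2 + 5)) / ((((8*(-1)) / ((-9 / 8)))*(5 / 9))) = -3159 / 8960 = -0.35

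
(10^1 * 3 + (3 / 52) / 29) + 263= 441847 / 1508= 293.00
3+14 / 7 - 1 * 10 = -5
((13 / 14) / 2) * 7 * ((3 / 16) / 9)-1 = -179 / 192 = -0.93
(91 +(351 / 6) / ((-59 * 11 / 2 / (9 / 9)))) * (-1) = -58942 / 649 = -90.82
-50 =-50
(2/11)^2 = 4/121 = 0.03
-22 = -22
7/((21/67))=67/3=22.33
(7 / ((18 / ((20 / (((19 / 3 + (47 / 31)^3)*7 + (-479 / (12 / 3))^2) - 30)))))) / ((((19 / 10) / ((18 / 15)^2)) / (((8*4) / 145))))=5125005312 / 56646136935895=0.00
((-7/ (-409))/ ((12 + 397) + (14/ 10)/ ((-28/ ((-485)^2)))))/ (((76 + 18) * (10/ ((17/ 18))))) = -17/ 11222964090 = -0.00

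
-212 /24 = -8.83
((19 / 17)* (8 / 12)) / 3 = 38 / 153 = 0.25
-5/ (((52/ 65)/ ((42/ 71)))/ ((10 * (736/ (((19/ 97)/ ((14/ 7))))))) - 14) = 374808000/ 1049461051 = 0.36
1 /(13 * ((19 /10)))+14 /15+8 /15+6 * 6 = 138964 /3705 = 37.51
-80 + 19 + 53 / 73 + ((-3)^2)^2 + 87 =7864 / 73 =107.73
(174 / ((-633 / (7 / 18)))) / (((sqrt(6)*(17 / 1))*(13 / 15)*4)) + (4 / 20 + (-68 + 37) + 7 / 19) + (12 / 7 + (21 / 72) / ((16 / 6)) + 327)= 12699567 / 42560 - 1015*sqrt(6) / 3357432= 298.39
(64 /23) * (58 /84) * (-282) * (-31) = 2704192 /161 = 16796.22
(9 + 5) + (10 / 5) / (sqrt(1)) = 16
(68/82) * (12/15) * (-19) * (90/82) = -23256/1681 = -13.83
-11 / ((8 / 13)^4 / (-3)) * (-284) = -66918423 / 1024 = -65350.02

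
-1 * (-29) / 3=29 / 3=9.67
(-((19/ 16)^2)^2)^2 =16983563041/ 4294967296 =3.95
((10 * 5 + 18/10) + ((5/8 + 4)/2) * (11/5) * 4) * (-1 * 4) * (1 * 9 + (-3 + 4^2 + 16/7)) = -7008.86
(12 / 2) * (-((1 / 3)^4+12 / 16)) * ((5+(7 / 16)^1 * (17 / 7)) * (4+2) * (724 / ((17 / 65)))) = -281877635 / 612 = -460584.37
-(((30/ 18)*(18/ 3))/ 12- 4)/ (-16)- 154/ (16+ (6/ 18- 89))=20105/ 10464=1.92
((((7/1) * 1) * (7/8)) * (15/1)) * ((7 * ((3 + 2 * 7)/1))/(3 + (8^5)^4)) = 87465/9223372036854775832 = 0.00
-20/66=-0.30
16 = 16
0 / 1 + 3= 3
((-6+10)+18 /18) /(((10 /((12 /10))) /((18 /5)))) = 54 /25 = 2.16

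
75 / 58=1.29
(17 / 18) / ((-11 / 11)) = -17 / 18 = -0.94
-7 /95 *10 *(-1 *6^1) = 84 /19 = 4.42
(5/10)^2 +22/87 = 175/348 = 0.50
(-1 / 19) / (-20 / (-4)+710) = -1 / 13585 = -0.00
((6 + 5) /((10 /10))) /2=11 /2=5.50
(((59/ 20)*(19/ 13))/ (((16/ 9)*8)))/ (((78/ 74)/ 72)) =1119879/ 54080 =20.71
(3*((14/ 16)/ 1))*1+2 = 37/ 8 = 4.62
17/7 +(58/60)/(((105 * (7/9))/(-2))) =2946/1225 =2.40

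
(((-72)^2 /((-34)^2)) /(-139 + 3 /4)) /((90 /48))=-13824 /799085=-0.02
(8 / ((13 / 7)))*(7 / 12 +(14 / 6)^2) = 3038 / 117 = 25.97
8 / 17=0.47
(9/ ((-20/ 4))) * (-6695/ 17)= 12051/ 17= 708.88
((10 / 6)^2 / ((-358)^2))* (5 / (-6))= -125 / 6920856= -0.00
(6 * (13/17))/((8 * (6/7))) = 0.67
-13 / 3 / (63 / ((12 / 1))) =-52 / 63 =-0.83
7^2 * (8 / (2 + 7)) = 43.56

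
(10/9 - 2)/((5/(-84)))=14.93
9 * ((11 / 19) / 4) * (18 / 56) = 891 / 2128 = 0.42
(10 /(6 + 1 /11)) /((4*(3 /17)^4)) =4593655 /10854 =423.22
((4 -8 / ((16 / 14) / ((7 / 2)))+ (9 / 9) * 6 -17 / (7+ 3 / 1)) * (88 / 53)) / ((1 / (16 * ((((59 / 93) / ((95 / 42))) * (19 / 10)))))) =-47101824 / 205375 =-229.35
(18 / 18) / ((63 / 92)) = 92 / 63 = 1.46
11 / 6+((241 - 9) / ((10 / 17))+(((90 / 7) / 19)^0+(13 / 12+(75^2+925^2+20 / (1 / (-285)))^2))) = 43917948173899 / 60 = 731965802898.32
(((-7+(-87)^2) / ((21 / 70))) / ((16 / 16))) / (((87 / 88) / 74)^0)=75620 / 3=25206.67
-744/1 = -744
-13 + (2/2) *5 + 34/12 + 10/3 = -11/6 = -1.83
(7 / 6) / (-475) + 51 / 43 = 145049 / 122550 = 1.18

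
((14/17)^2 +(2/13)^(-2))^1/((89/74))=1836125/51442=35.69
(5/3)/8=5/24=0.21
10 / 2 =5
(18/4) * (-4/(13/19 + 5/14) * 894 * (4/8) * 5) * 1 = -38632.42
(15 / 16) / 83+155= 205855 / 1328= 155.01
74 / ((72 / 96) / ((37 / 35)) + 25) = 10952 / 3805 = 2.88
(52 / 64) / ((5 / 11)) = 143 / 80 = 1.79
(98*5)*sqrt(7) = 490*sqrt(7) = 1296.42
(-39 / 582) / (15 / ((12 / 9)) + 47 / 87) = -2262 / 397991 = -0.01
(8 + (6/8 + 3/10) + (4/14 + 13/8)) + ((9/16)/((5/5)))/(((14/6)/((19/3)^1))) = 999/80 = 12.49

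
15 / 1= 15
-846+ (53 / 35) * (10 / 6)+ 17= -17356 / 21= -826.48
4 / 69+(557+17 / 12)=154139 / 276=558.47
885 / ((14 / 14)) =885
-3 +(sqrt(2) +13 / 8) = 0.04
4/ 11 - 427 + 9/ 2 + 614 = 4221/ 22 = 191.86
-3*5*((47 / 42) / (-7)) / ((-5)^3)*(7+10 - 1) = -376 / 1225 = -0.31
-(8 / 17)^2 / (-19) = 64 / 5491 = 0.01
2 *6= 12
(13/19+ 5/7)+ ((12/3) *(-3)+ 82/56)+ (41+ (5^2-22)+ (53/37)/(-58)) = 19886833/570836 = 34.84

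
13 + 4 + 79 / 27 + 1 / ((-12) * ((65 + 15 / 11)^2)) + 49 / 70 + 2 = 1302193351 / 57553200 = 22.63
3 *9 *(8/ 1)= 216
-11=-11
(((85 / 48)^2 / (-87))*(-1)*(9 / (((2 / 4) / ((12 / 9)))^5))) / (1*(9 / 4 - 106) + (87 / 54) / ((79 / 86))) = -292236800 / 681390873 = -0.43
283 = 283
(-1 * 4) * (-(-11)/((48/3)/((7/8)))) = -77/32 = -2.41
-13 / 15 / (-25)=13 / 375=0.03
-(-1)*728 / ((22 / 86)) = 31304 / 11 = 2845.82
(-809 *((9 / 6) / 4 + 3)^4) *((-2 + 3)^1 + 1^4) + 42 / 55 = -23646381279 / 112640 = -209928.81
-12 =-12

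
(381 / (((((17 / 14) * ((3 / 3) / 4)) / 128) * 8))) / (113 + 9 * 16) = 341376 / 4369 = 78.14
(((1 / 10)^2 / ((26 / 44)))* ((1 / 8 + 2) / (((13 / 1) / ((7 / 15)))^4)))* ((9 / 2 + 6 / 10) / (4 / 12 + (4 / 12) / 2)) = 7632779 / 12531138750000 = 0.00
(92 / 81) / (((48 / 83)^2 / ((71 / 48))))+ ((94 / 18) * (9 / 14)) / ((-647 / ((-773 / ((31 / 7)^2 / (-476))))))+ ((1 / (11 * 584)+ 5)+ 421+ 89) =472606378056768925 / 1118129107442688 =422.68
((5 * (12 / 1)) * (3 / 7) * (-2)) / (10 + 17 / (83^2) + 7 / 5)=-6200100 / 1374653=-4.51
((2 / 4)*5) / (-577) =-5 / 1154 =-0.00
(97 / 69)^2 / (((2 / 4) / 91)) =1712438 / 4761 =359.68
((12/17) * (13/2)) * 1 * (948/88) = 9243/187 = 49.43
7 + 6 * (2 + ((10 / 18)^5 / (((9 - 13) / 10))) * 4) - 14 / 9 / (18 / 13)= 289364 / 19683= 14.70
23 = 23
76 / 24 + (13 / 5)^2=1489 / 150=9.93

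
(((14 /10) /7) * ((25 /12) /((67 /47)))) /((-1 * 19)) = -235 /15276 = -0.02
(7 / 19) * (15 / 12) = 35 / 76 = 0.46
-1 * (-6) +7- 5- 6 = 2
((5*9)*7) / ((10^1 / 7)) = 441 / 2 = 220.50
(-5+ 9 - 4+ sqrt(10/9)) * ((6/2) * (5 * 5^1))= 79.06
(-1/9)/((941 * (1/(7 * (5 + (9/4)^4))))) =-54887/2168064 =-0.03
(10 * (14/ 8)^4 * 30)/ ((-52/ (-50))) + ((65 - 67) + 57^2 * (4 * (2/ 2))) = 26123891/ 1664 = 15699.45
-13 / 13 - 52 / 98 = -75 / 49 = -1.53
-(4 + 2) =-6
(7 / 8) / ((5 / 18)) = 63 / 20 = 3.15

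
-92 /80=-23 /20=-1.15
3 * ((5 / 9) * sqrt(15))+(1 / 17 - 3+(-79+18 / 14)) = -9598 / 119+5 * sqrt(15) / 3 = -74.20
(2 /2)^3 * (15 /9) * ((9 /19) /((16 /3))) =45 /304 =0.15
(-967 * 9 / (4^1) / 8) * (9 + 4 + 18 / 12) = -252387 / 64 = -3943.55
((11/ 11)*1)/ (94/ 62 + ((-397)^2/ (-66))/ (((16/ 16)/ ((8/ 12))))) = -3069/ 4881226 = -0.00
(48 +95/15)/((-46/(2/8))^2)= 163/101568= 0.00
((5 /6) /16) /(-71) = -5 /6816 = -0.00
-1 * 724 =-724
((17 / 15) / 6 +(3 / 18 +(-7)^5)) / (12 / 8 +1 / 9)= -10431.71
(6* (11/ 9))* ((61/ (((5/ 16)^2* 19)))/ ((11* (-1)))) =-31232/ 1425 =-21.92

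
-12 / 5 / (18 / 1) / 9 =-2 / 135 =-0.01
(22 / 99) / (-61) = -2 / 549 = -0.00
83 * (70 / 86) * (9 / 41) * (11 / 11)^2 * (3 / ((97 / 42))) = 3294270 / 171011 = 19.26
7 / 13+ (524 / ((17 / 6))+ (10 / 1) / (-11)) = 184.57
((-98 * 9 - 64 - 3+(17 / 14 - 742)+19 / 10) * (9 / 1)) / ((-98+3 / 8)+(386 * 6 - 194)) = -4253472 / 566825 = -7.50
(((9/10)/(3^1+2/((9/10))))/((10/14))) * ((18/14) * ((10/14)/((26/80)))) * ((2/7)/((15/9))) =17496/149695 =0.12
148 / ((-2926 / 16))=-1184 / 1463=-0.81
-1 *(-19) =19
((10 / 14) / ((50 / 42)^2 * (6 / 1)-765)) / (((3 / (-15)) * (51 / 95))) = 3325 / 378097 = 0.01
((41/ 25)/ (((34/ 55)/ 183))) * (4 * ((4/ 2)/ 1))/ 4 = 82533/ 85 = 970.98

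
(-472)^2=222784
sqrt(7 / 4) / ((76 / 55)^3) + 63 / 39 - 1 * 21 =-252 / 13 + 166375 * sqrt(7) / 877952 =-18.88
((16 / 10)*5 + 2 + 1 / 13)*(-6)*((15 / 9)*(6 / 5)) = -1572 / 13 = -120.92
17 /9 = 1.89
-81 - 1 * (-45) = -36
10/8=5/4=1.25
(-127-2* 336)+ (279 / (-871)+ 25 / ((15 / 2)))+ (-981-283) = -5382746 / 2613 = -2059.99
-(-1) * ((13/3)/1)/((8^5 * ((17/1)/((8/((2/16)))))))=13/26112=0.00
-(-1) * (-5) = -5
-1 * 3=-3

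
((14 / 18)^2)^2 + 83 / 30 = 205531 / 65610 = 3.13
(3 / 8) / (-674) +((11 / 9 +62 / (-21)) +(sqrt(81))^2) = 26927459 / 339696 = 79.27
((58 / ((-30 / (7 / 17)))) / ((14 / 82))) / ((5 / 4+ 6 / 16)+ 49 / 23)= -218776 / 176205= -1.24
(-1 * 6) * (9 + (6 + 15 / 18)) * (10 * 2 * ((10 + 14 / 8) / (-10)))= 4465 / 2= 2232.50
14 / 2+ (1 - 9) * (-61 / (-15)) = -383 / 15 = -25.53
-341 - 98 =-439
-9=-9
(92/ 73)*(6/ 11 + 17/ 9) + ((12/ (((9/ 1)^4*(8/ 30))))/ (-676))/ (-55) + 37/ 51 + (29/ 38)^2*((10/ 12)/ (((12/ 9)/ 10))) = 72210239365127/ 9714174131376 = 7.43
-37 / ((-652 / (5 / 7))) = 185 / 4564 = 0.04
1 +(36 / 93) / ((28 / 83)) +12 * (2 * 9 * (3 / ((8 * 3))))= 6325 / 217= 29.15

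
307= 307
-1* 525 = -525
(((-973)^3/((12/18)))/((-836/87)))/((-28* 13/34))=-583888483647/43472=-13431369.24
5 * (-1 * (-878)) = 4390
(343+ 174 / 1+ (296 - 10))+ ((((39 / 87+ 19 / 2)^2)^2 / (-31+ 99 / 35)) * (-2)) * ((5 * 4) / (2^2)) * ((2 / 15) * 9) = 4975.19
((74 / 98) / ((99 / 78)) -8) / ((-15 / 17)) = 8.39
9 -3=6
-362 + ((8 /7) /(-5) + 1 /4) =-50677 /140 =-361.98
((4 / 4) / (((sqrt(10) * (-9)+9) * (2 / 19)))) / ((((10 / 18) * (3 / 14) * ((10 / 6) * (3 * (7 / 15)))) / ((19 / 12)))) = -361 * sqrt(10) / 540 - 361 / 540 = -2.78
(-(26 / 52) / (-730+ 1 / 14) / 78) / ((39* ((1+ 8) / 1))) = 7 / 279775782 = 0.00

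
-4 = -4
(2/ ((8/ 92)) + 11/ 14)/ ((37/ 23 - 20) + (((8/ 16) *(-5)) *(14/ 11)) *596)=-0.01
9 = 9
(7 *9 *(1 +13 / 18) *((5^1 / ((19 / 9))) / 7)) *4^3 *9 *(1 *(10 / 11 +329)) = 76736160 / 11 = 6976014.55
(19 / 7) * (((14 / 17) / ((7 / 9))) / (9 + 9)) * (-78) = -1482 / 119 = -12.45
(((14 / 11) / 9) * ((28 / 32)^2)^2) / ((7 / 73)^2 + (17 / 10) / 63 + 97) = 3134757605 / 3669548219392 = 0.00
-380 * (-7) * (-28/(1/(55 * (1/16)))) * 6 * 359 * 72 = -39706405200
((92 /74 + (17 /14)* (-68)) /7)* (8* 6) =-1011072 /1813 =-557.68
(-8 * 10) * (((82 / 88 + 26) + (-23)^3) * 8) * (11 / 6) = 42733040 / 3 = 14244346.67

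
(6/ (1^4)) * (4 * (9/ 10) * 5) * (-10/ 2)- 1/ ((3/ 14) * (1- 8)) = -1618/ 3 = -539.33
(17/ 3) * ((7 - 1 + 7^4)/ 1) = 40919/ 3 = 13639.67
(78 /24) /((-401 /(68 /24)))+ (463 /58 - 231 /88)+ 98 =3605041 /34887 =103.33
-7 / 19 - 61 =-1166 / 19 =-61.37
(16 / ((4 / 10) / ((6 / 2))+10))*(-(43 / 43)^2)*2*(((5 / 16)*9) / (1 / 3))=-2025 / 76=-26.64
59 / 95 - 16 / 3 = -1343 / 285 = -4.71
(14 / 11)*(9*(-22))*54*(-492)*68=455269248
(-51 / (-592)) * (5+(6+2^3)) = 969 / 592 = 1.64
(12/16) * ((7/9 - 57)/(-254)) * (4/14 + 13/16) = 10373/56896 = 0.18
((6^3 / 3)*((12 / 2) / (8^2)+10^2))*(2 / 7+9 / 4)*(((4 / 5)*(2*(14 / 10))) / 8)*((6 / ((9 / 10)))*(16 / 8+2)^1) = 682239 / 5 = 136447.80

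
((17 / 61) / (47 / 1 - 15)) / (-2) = -17 / 3904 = -0.00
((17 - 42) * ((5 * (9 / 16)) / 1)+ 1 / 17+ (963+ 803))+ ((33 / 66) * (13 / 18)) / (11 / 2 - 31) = 12453457 / 7344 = 1695.73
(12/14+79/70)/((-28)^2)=139/54880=0.00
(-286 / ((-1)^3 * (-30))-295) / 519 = -4568 / 7785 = -0.59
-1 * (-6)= 6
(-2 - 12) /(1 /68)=-952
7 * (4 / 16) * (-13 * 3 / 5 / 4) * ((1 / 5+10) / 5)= -13923 / 2000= -6.96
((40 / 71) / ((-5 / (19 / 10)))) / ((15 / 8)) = -608 / 5325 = -0.11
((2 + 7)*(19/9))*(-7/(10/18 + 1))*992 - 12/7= -593724/7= -84817.71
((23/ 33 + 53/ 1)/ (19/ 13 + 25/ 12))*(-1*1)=-92144/ 6083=-15.15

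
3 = 3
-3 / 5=-0.60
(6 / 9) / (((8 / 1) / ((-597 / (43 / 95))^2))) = 1072197075 / 7396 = 144969.86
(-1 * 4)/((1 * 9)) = -4/9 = -0.44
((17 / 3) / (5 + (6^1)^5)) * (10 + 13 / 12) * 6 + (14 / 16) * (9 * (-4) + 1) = -5709991 / 186744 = -30.58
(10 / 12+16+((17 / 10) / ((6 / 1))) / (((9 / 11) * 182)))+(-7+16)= 2539087 / 98280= 25.84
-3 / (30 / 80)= -8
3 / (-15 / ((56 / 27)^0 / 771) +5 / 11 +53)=-11 / 42209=-0.00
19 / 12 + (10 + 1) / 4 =13 / 3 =4.33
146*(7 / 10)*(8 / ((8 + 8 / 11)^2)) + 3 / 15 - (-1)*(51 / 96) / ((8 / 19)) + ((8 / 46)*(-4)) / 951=1024331351 / 83992320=12.20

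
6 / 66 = 0.09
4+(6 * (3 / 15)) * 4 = 44 / 5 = 8.80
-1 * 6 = -6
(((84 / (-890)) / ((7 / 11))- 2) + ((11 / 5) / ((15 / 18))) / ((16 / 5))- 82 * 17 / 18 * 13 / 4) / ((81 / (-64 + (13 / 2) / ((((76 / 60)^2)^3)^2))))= 198.73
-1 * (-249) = 249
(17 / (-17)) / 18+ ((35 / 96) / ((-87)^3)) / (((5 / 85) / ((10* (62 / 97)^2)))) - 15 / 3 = -375884712413 / 74350256724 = -5.06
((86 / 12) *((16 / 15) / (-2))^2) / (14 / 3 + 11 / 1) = 0.13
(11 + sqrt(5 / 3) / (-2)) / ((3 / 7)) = 77 / 3 - 7*sqrt(15) / 18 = 24.16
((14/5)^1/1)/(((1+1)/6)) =42/5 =8.40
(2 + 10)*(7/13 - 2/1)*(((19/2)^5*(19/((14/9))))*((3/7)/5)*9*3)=-1954897493193/50960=-38361410.78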